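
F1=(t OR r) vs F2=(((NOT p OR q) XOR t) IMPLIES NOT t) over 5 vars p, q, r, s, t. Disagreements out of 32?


F1 = (t OR r)
F2 = (((NOT p OR q) XOR t) IMPLIES NOT t)
Evaluate both on each of 32 rows (bits = p,q,r,s,t):
  row 0 [00000]: F1=0 F2=1 (differ) -> 1
  row 1 [00001]: F1=1 F2=1 -> 0
  row 2 [00010]: F1=0 F2=1 (differ) -> 1
  row 3 [00011]: F1=1 F2=1 -> 0
  row 4 [00100]: F1=1 F2=1 -> 0
  row 5 [00101]: F1=1 F2=1 -> 0
  row 6 [00110]: F1=1 F2=1 -> 0
  row 7 [00111]: F1=1 F2=1 -> 0
  row 8 [01000]: F1=0 F2=1 (differ) -> 1
  row 9 [01001]: F1=1 F2=1 -> 0
  row 10 [01010]: F1=0 F2=1 (differ) -> 1
  row 11 [01011]: F1=1 F2=1 -> 0
  row 12 [01100]: F1=1 F2=1 -> 0
  row 13 [01101]: F1=1 F2=1 -> 0
  row 14 [01110]: F1=1 F2=1 -> 0
  row 15 [01111]: F1=1 F2=1 -> 0
  row 16 [10000]: F1=0 F2=1 (differ) -> 1
  row 17 [10001]: F1=1 F2=0 (differ) -> 1
  row 18 [10010]: F1=0 F2=1 (differ) -> 1
  row 19 [10011]: F1=1 F2=0 (differ) -> 1
  row 20 [10100]: F1=1 F2=1 -> 0
  row 21 [10101]: F1=1 F2=0 (differ) -> 1
  row 22 [10110]: F1=1 F2=1 -> 0
  row 23 [10111]: F1=1 F2=0 (differ) -> 1
  row 24 [11000]: F1=0 F2=1 (differ) -> 1
  row 25 [11001]: F1=1 F2=1 -> 0
  row 26 [11010]: F1=0 F2=1 (differ) -> 1
  row 27 [11011]: F1=1 F2=1 -> 0
  row 28 [11100]: F1=1 F2=1 -> 0
  row 29 [11101]: F1=1 F2=1 -> 0
  row 30 [11110]: F1=1 F2=1 -> 0
  row 31 [11111]: F1=1 F2=1 -> 0
Full result column, 8 rows per line (p,q fixed per line; r,s,t runs 000..111 left to right):
  rows 0-7 [p,q=00]: 10100000  (ones: 2)
  rows 8-15 [p,q=01]: 10100000  (ones: 2)
  rows 16-23 [p,q=10]: 11110101  (ones: 6)
  rows 24-31 [p,q=11]: 10100000  (ones: 2)
Disagreements = 2+2+6+2 = 12

12


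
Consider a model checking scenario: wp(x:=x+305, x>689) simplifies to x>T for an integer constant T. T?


Formula: wp(x:=E, P) = P[E/x] (substitute E for x in postcondition)
Step 1: Postcondition: x>689
Step 2: Substitute x+305 for x: x+305>689
Step 3: Solve for x: x > 689-305 = 384

384


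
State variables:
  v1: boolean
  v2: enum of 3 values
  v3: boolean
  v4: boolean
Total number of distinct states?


State space = product of domain sizes of all variables.
Domain sizes:
  v1 (boolean): 2
  v2 (enum of 3 values): 3
  v3 (boolean): 2
  v4 (boolean): 2
Product = 2 * 3 * 2 * 2 = 24

24


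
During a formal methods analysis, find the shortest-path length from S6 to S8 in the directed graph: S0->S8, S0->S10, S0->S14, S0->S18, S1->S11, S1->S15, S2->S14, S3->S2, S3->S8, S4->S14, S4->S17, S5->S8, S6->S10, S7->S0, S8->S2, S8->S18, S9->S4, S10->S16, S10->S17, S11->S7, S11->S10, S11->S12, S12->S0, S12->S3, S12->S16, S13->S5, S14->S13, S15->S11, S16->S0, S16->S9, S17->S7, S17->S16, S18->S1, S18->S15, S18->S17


BFS layer-by-layer from S6:
  dist 0: {S6}
  dist 1: {S10}
  dist 2: {S16, S17}
  dist 3: {S0, S7, S9}
  dist 4: {S4, S8, S14, S18}
  -> S8 reached at distance 4
Shortest path length = 4

4


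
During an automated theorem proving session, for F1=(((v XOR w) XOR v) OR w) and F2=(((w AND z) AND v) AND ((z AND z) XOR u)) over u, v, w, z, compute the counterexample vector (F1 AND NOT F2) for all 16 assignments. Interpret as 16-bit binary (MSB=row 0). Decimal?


F1 = (((v XOR w) XOR v) OR w)
F2 = (((w AND z) AND v) AND ((z AND z) XOR u))
Counterexample to F1=>F2 is where F1=1 and F2=0.
Evaluate each row (bits = u,v,w,z, MSB first):
  row 0 [0000]: F1=0 F2=0 -> F1&~F2 -> 0
  row 1 [0001]: F1=0 F2=0 -> F1&~F2 -> 0
  row 2 [0010]: F1=1 F2=0 -> F1&~F2 -> 1
  row 3 [0011]: F1=1 F2=0 -> F1&~F2 -> 1
  row 4 [0100]: F1=0 F2=0 -> F1&~F2 -> 0
  row 5 [0101]: F1=0 F2=0 -> F1&~F2 -> 0
  row 6 [0110]: F1=1 F2=0 -> F1&~F2 -> 1
  row 7 [0111]: F1=1 F2=1 -> F1&~F2 -> 0
  row 8 [1000]: F1=0 F2=0 -> F1&~F2 -> 0
  row 9 [1001]: F1=0 F2=0 -> F1&~F2 -> 0
  row 10 [1010]: F1=1 F2=0 -> F1&~F2 -> 1
  row 11 [1011]: F1=1 F2=0 -> F1&~F2 -> 1
  row 12 [1100]: F1=0 F2=0 -> F1&~F2 -> 0
  row 13 [1101]: F1=0 F2=0 -> F1&~F2 -> 0
  row 14 [1110]: F1=1 F2=0 -> F1&~F2 -> 1
  row 15 [1111]: F1=1 F2=0 -> F1&~F2 -> 1
Full result column, 4 rows per line (u,v fixed per line; w,z runs 00..11 left to right):
  rows 0-3 [u,v=00]: 0011  = hex 3
  rows 4-7 [u,v=01]: 0010  = hex 2
  rows 8-11 [u,v=10]: 0011  = hex 3
  rows 12-15 [u,v=11]: 0011  = hex 3
Counterexample vector (row 0 .. row 15) = 0011001000110011
Output column grouped in 4s = 0011 0010 0011 0011 = 0x3233
Convert to decimal digit by digit (value = value*16 + digit):
  3 -> 3
  3*16 + 2 = 50
  50*16 + 3 = 803
  803*16 + 3 = 12851
Decimal = 12851

12851


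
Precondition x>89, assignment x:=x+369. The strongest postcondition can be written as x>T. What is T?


Formula: sp(P, x:=E) = exists old_x. (x = E[old_x/x]) AND P[old_x/x] (old_x is the value of x before the assignment; eliminate old_x by solving x = E[old_x/x] for old_x)
Step 1: Precondition P: x>89, i.e. old_x > 89
Step 2: Assignment gives x = old_x + 369, so old_x = x - 369
Step 3: Substitute into P: x - 369 > 89
Step 4: Simplify: x > 89+369 = 458

458


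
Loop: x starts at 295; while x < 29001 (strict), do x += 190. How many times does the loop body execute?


Step 1: x goes from 295 toward 29001 by 190; the body runs while x<29001, so iterations = ceil((bound-start)/step)
Step 2: Distance=28706
Step 3: ceil(28706/190)=152

152


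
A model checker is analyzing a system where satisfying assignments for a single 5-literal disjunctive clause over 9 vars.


Step 1: Total=2^9=512
Step 2: Unsat when all 5 false: 2^4=16
Step 3: Sat=512-16=496

496


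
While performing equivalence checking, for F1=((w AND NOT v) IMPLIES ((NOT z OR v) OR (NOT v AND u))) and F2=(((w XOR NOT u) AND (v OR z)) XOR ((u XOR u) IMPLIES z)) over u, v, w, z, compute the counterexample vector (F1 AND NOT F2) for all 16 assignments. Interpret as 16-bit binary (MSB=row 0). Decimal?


F1 = ((w AND NOT v) IMPLIES ((NOT z OR v) OR (NOT v AND u)))
F2 = (((w XOR NOT u) AND (v OR z)) XOR ((u XOR u) IMPLIES z))
Counterexample to F1=>F2 is where F1=1 and F2=0.
Evaluate each row (bits = u,v,w,z, MSB first):
  row 0 [0000]: F1=1 F2=1 -> F1&~F2 -> 0
  row 1 [0001]: F1=1 F2=0 -> F1&~F2 -> 1
  row 2 [0010]: F1=1 F2=1 -> F1&~F2 -> 0
  row 3 [0011]: F1=0 F2=1 -> F1&~F2 -> 0
  row 4 [0100]: F1=1 F2=0 -> F1&~F2 -> 1
  row 5 [0101]: F1=1 F2=0 -> F1&~F2 -> 1
  row 6 [0110]: F1=1 F2=1 -> F1&~F2 -> 0
  row 7 [0111]: F1=1 F2=1 -> F1&~F2 -> 0
  row 8 [1000]: F1=1 F2=1 -> F1&~F2 -> 0
  row 9 [1001]: F1=1 F2=1 -> F1&~F2 -> 0
  row 10 [1010]: F1=1 F2=1 -> F1&~F2 -> 0
  row 11 [1011]: F1=1 F2=0 -> F1&~F2 -> 1
  row 12 [1100]: F1=1 F2=1 -> F1&~F2 -> 0
  row 13 [1101]: F1=1 F2=1 -> F1&~F2 -> 0
  row 14 [1110]: F1=1 F2=0 -> F1&~F2 -> 1
  row 15 [1111]: F1=1 F2=0 -> F1&~F2 -> 1
Full result column, 4 rows per line (u,v fixed per line; w,z runs 00..11 left to right):
  rows 0-3 [u,v=00]: 0100  = hex 4
  rows 4-7 [u,v=01]: 1100  = hex C
  rows 8-11 [u,v=10]: 0001  = hex 1
  rows 12-15 [u,v=11]: 0011  = hex 3
Counterexample vector (row 0 .. row 15) = 0100110000010011
Output column grouped in 4s = 0100 1100 0001 0011 = 0x4C13
Convert to decimal digit by digit (value = value*16 + digit):
  4 -> 4
  4*16 + 12 (C) = 76
  76*16 + 1 = 1217
  1217*16 + 3 = 19475
Decimal = 19475

19475


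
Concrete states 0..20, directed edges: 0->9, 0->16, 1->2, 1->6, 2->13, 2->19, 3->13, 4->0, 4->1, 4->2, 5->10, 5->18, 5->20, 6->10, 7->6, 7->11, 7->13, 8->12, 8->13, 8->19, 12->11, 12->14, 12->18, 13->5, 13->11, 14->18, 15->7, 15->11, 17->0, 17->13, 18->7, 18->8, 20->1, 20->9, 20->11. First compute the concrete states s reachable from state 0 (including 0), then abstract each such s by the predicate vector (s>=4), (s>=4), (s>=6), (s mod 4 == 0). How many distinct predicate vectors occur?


BFS from 0:
Concrete reachable: {0, 9, 16}
Abstract via predicates (s>=4), (s>=4), (s>=6), (s mod 4 == 0):
  (0,0,0,1) <- {0}
  (1,1,1,0) <- {9}
  (1,1,1,1) <- {16}
Distinct abstract states = 3

3


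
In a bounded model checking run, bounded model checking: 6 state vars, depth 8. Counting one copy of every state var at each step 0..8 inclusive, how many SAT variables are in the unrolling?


BMC unrolls to depth k, creating one copy of each state var for steps 0..k.
Step count = 8 + 1 = 9 (steps 0 through 8)
Vars per step = 6
Total = 6 * 9 = 54

54


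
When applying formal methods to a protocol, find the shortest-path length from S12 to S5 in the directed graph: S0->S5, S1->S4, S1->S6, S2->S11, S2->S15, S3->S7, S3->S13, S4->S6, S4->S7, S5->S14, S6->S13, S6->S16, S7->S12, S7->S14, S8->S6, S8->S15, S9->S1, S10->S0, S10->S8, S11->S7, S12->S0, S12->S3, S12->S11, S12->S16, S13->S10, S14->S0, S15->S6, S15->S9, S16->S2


BFS layer-by-layer from S12:
  dist 0: {S12}
  dist 1: {S0, S3, S11, S16}
  dist 2: {S2, S5, S7, S13}
  -> S5 reached at distance 2
Shortest path length = 2

2


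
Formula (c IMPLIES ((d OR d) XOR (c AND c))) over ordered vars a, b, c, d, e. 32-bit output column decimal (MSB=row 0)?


Formula: (c IMPLIES ((d OR d) XOR (c AND c))) over a, b, c, d, e (32 rows)
Evaluate each row (bits = a,b,c,d,e, MSB first):
  row 0 [00000]: (0 IMPLIES ((0 OR 0) XOR (0 AND 0))) -> 1
  row 1 [00001]: (0 IMPLIES ((0 OR 0) XOR (0 AND 0))) -> 1
  row 2 [00010]: (0 IMPLIES ((1 OR 1) XOR (0 AND 0))) -> 1
  row 3 [00011]: (0 IMPLIES ((1 OR 1) XOR (0 AND 0))) -> 1
  row 4 [00100]: (1 IMPLIES ((0 OR 0) XOR (1 AND 1))) -> 1
  row 5 [00101]: (1 IMPLIES ((0 OR 0) XOR (1 AND 1))) -> 1
  row 6 [00110]: (1 IMPLIES ((1 OR 1) XOR (1 AND 1))) -> 0
  row 7 [00111]: (1 IMPLIES ((1 OR 1) XOR (1 AND 1))) -> 0
  row 8 [01000]: (0 IMPLIES ((0 OR 0) XOR (0 AND 0))) -> 1
  row 9 [01001]: (0 IMPLIES ((0 OR 0) XOR (0 AND 0))) -> 1
  row 10 [01010]: (0 IMPLIES ((1 OR 1) XOR (0 AND 0))) -> 1
  row 11 [01011]: (0 IMPLIES ((1 OR 1) XOR (0 AND 0))) -> 1
  row 12 [01100]: (1 IMPLIES ((0 OR 0) XOR (1 AND 1))) -> 1
  row 13 [01101]: (1 IMPLIES ((0 OR 0) XOR (1 AND 1))) -> 1
  row 14 [01110]: (1 IMPLIES ((1 OR 1) XOR (1 AND 1))) -> 0
  row 15 [01111]: (1 IMPLIES ((1 OR 1) XOR (1 AND 1))) -> 0
  row 16 [10000]: (0 IMPLIES ((0 OR 0) XOR (0 AND 0))) -> 1
  row 17 [10001]: (0 IMPLIES ((0 OR 0) XOR (0 AND 0))) -> 1
  row 18 [10010]: (0 IMPLIES ((1 OR 1) XOR (0 AND 0))) -> 1
  row 19 [10011]: (0 IMPLIES ((1 OR 1) XOR (0 AND 0))) -> 1
  row 20 [10100]: (1 IMPLIES ((0 OR 0) XOR (1 AND 1))) -> 1
  row 21 [10101]: (1 IMPLIES ((0 OR 0) XOR (1 AND 1))) -> 1
  row 22 [10110]: (1 IMPLIES ((1 OR 1) XOR (1 AND 1))) -> 0
  row 23 [10111]: (1 IMPLIES ((1 OR 1) XOR (1 AND 1))) -> 0
  row 24 [11000]: (0 IMPLIES ((0 OR 0) XOR (0 AND 0))) -> 1
  row 25 [11001]: (0 IMPLIES ((0 OR 0) XOR (0 AND 0))) -> 1
  row 26 [11010]: (0 IMPLIES ((1 OR 1) XOR (0 AND 0))) -> 1
  row 27 [11011]: (0 IMPLIES ((1 OR 1) XOR (0 AND 0))) -> 1
  row 28 [11100]: (1 IMPLIES ((0 OR 0) XOR (1 AND 1))) -> 1
  row 29 [11101]: (1 IMPLIES ((0 OR 0) XOR (1 AND 1))) -> 1
  row 30 [11110]: (1 IMPLIES ((1 OR 1) XOR (1 AND 1))) -> 0
  row 31 [11111]: (1 IMPLIES ((1 OR 1) XOR (1 AND 1))) -> 0
Full result column, 4 rows per line (a,b,c fixed per line; d,e runs 00..11 left to right):
  rows 0-3 [a,b,c=000]: 1111  = hex F
  rows 4-7 [a,b,c=001]: 1100  = hex C
  rows 8-11 [a,b,c=010]: 1111  = hex F
  rows 12-15 [a,b,c=011]: 1100  = hex C
  rows 16-19 [a,b,c=100]: 1111  = hex F
  rows 20-23 [a,b,c=101]: 1100  = hex C
  rows 24-27 [a,b,c=110]: 1111  = hex F
  rows 28-31 [a,b,c=111]: 1100  = hex C
Output column (row 0 .. row 31) = 11111100111111001111110011111100
Output column grouped in 4s = 1111 1100 1111 1100 1111 1100 1111 1100 = 0xFCFCFCFC
Convert to decimal digit by digit (value = value*16 + digit):
  F -> 15
  15*16 + 12 (C) = 252
  252*16 + 15 (F) = 4047
  4047*16 + 12 (C) = 64764
  64764*16 + 15 (F) = 1036239
  1036239*16 + 12 (C) = 16579836
  16579836*16 + 15 (F) = 265277391
  265277391*16 + 12 (C) = 4244438268
Decimal = 4244438268

4244438268


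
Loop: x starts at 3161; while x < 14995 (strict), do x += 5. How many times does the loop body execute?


Step 1: x goes from 3161 toward 14995 by 5; the body runs while x<14995, so iterations = ceil((bound-start)/step)
Step 2: Distance=11834
Step 3: ceil(11834/5)=2367

2367


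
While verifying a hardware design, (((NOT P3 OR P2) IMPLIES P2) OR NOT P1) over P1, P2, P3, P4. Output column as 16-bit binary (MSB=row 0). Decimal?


Formula: (((NOT P3 OR P2) IMPLIES P2) OR NOT P1) over P1, P2, P3, P4 (16 rows)
Evaluate each row (bits = P1,P2,P3,P4, MSB first):
  row 0 [0000]: (((NOT 0 OR 0) IMPLIES 0) OR NOT 0) -> 1
  row 1 [0001]: (((NOT 0 OR 0) IMPLIES 0) OR NOT 0) -> 1
  row 2 [0010]: (((NOT 1 OR 0) IMPLIES 0) OR NOT 0) -> 1
  row 3 [0011]: (((NOT 1 OR 0) IMPLIES 0) OR NOT 0) -> 1
  row 4 [0100]: (((NOT 0 OR 1) IMPLIES 1) OR NOT 0) -> 1
  row 5 [0101]: (((NOT 0 OR 1) IMPLIES 1) OR NOT 0) -> 1
  row 6 [0110]: (((NOT 1 OR 1) IMPLIES 1) OR NOT 0) -> 1
  row 7 [0111]: (((NOT 1 OR 1) IMPLIES 1) OR NOT 0) -> 1
  row 8 [1000]: (((NOT 0 OR 0) IMPLIES 0) OR NOT 1) -> 0
  row 9 [1001]: (((NOT 0 OR 0) IMPLIES 0) OR NOT 1) -> 0
  row 10 [1010]: (((NOT 1 OR 0) IMPLIES 0) OR NOT 1) -> 1
  row 11 [1011]: (((NOT 1 OR 0) IMPLIES 0) OR NOT 1) -> 1
  row 12 [1100]: (((NOT 0 OR 1) IMPLIES 1) OR NOT 1) -> 1
  row 13 [1101]: (((NOT 0 OR 1) IMPLIES 1) OR NOT 1) -> 1
  row 14 [1110]: (((NOT 1 OR 1) IMPLIES 1) OR NOT 1) -> 1
  row 15 [1111]: (((NOT 1 OR 1) IMPLIES 1) OR NOT 1) -> 1
Full result column, 4 rows per line (P1,P2 fixed per line; P3,P4 runs 00..11 left to right):
  rows 0-3 [P1,P2=00]: 1111  = hex F
  rows 4-7 [P1,P2=01]: 1111  = hex F
  rows 8-11 [P1,P2=10]: 0011  = hex 3
  rows 12-15 [P1,P2=11]: 1111  = hex F
Output column (row 0 .. row 15) = 1111111100111111
Output column grouped in 4s = 1111 1111 0011 1111 = 0xFF3F
Convert to decimal digit by digit (value = value*16 + digit):
  F -> 15
  15*16 + 15 (F) = 255
  255*16 + 3 = 4083
  4083*16 + 15 (F) = 65343
Decimal = 65343

65343


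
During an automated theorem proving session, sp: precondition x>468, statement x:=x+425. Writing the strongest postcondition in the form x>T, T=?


Formula: sp(P, x:=E) = exists old_x. (x = E[old_x/x]) AND P[old_x/x] (old_x is the value of x before the assignment; eliminate old_x by solving x = E[old_x/x] for old_x)
Step 1: Precondition P: x>468, i.e. old_x > 468
Step 2: Assignment gives x = old_x + 425, so old_x = x - 425
Step 3: Substitute into P: x - 425 > 468
Step 4: Simplify: x > 468+425 = 893

893


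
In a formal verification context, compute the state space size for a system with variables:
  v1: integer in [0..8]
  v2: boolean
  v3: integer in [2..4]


State space = product of domain sizes of all variables.
Domain sizes:
  v1 (integer in [0..8]): 9
  v2 (boolean): 2
  v3 (integer in [2..4]): 3
Product = 9 * 2 * 3 = 54

54


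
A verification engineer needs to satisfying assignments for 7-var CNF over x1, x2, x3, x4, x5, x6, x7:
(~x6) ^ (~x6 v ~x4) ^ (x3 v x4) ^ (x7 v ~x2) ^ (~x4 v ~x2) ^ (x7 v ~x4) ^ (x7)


CNF with 7 clauses over 7 vars (128 assignments).
An assignment satisfies CNF iff every clause has >=1 true literal.
Check each row (bits = x1,x2,x3,x4,x5,x6,x7; clause T/F shown):
  row 0 [0000000]: clauses=TTFTTTF -> 0
  row 1 [0000001]: clauses=TTFTTTT -> 0
  row 2 [0000010]: clauses=FTFTTTF -> 0
  row 3 [0000011]: clauses=FTFTTTT -> 0
  row 4 [0000100]: clauses=TTFTTTF -> 0
  (every remaining row is evaluated the same way; all 128 results are listed next)
Full result column, 8 rows per line (x1,x2,x3,x4 fixed per line; x5,x6,x7 runs 000..111 left to right):
  rows 0-7 [x1,x2,x3,x4=0000]: 00000000  (ones: 0)
  rows 8-15 [x1,x2,x3,x4=0001]: 01000100  (ones: 2)
  rows 16-23 [x1,x2,x3,x4=0010]: 01000100  (ones: 2)
  rows 24-31 [x1,x2,x3,x4=0011]: 01000100  (ones: 2)
  rows 32-39 [x1,x2,x3,x4=0100]: 00000000  (ones: 0)
  rows 40-47 [x1,x2,x3,x4=0101]: 00000000  (ones: 0)
  rows 48-55 [x1,x2,x3,x4=0110]: 01000100  (ones: 2)
  rows 56-63 [x1,x2,x3,x4=0111]: 00000000  (ones: 0)
  rows 64-71 [x1,x2,x3,x4=1000]: 00000000  (ones: 0)
  rows 72-79 [x1,x2,x3,x4=1001]: 01000100  (ones: 2)
  rows 80-87 [x1,x2,x3,x4=1010]: 01000100  (ones: 2)
  rows 88-95 [x1,x2,x3,x4=1011]: 01000100  (ones: 2)
  rows 96-103 [x1,x2,x3,x4=1100]: 00000000  (ones: 0)
  rows 104-111 [x1,x2,x3,x4=1101]: 00000000  (ones: 0)
  rows 112-119 [x1,x2,x3,x4=1110]: 01000100  (ones: 2)
  rows 120-127 [x1,x2,x3,x4=1111]: 00000000  (ones: 0)
Satisfying assignments = 0+2+2+2+0+0+2+0+0+2+2+2+0+0+2+0 = 16

16


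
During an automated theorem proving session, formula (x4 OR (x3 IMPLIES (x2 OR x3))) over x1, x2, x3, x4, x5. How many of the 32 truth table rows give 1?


Formula: (x4 OR (x3 IMPLIES (x2 OR x3))) over 5 vars (32 rows)
Evaluate each row (x1, x2, x3, x4, x5 as bits, MSB first):
  row 0 [00000]: (0 OR (0 IMPLIES (0 OR 0))) -> 1
  row 1 [00001]: (0 OR (0 IMPLIES (0 OR 0))) -> 1
  row 2 [00010]: (1 OR (0 IMPLIES (0 OR 0))) -> 1
  row 3 [00011]: (1 OR (0 IMPLIES (0 OR 0))) -> 1
  row 4 [00100]: (0 OR (1 IMPLIES (0 OR 1))) -> 1
  row 5 [00101]: (0 OR (1 IMPLIES (0 OR 1))) -> 1
  row 6 [00110]: (1 OR (1 IMPLIES (0 OR 1))) -> 1
  row 7 [00111]: (1 OR (1 IMPLIES (0 OR 1))) -> 1
  row 8 [01000]: (0 OR (0 IMPLIES (1 OR 0))) -> 1
  row 9 [01001]: (0 OR (0 IMPLIES (1 OR 0))) -> 1
  row 10 [01010]: (1 OR (0 IMPLIES (1 OR 0))) -> 1
  row 11 [01011]: (1 OR (0 IMPLIES (1 OR 0))) -> 1
  row 12 [01100]: (0 OR (1 IMPLIES (1 OR 1))) -> 1
  row 13 [01101]: (0 OR (1 IMPLIES (1 OR 1))) -> 1
  row 14 [01110]: (1 OR (1 IMPLIES (1 OR 1))) -> 1
  row 15 [01111]: (1 OR (1 IMPLIES (1 OR 1))) -> 1
  row 16 [10000]: (0 OR (0 IMPLIES (0 OR 0))) -> 1
  row 17 [10001]: (0 OR (0 IMPLIES (0 OR 0))) -> 1
  row 18 [10010]: (1 OR (0 IMPLIES (0 OR 0))) -> 1
  row 19 [10011]: (1 OR (0 IMPLIES (0 OR 0))) -> 1
  row 20 [10100]: (0 OR (1 IMPLIES (0 OR 1))) -> 1
  row 21 [10101]: (0 OR (1 IMPLIES (0 OR 1))) -> 1
  row 22 [10110]: (1 OR (1 IMPLIES (0 OR 1))) -> 1
  row 23 [10111]: (1 OR (1 IMPLIES (0 OR 1))) -> 1
  row 24 [11000]: (0 OR (0 IMPLIES (1 OR 0))) -> 1
  row 25 [11001]: (0 OR (0 IMPLIES (1 OR 0))) -> 1
  row 26 [11010]: (1 OR (0 IMPLIES (1 OR 0))) -> 1
  row 27 [11011]: (1 OR (0 IMPLIES (1 OR 0))) -> 1
  row 28 [11100]: (0 OR (1 IMPLIES (1 OR 1))) -> 1
  row 29 [11101]: (0 OR (1 IMPLIES (1 OR 1))) -> 1
  row 30 [11110]: (1 OR (1 IMPLIES (1 OR 1))) -> 1
  row 31 [11111]: (1 OR (1 IMPLIES (1 OR 1))) -> 1
Full result column, 8 rows per line (x1,x2 fixed per line; x3,x4,x5 runs 000..111 left to right):
  rows 0-7 [x1,x2=00]: 11111111  (ones: 8)
  rows 8-15 [x1,x2=01]: 11111111  (ones: 8)
  rows 16-23 [x1,x2=10]: 11111111  (ones: 8)
  rows 24-31 [x1,x2=11]: 11111111  (ones: 8)
Count of 1-rows = 8+8+8+8 = 32

32


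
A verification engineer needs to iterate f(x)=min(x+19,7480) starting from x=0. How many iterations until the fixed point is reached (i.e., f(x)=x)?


Step 1: x=0, cap=7480, increment=19
Step 2: x grows by 19 each step until capped at 7480; fixed point is x=7480
Step 3: iterations = ceil(7480/19) = 394

394


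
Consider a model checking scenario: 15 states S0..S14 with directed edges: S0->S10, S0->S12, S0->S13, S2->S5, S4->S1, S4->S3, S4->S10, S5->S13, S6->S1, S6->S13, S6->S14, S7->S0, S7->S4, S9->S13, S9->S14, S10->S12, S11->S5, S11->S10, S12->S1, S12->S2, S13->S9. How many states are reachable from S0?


BFS from S0:
  layer 0: {S0}
  layer 1: {S10, S12, S13}
  layer 2: {S1, S2, S9}
  layer 3: {S5, S14}
Reachable set: {S0, S1, S2, S5, S9, S10, S12, S13, S14}
Count = 9

9


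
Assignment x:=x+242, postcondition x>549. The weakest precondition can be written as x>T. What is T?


Formula: wp(x:=E, P) = P[E/x] (substitute E for x in postcondition)
Step 1: Postcondition: x>549
Step 2: Substitute x+242 for x: x+242>549
Step 3: Solve for x: x > 549-242 = 307

307


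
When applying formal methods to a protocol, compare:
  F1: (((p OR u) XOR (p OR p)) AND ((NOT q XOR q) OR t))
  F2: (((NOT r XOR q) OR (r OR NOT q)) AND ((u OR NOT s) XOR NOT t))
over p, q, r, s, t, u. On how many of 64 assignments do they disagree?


F1 = (((p OR u) XOR (p OR p)) AND ((NOT q XOR q) OR t))
F2 = (((NOT r XOR q) OR (r OR NOT q)) AND ((u OR NOT s) XOR NOT t))
Evaluate both on each of 64 rows (bits = p,q,r,s,t,u):
  row 0 [000000]: F1=0 F2=0 -> 0
  row 1 [000001]: F1=1 F2=0 (differ) -> 1
  row 2 [000010]: F1=0 F2=1 (differ) -> 1
  row 3 [000011]: F1=1 F2=1 -> 0
  row 4 [000100]: F1=0 F2=1 (differ) -> 1
  (every remaining row is evaluated the same way; all 64 results are listed next)
Full result column, 8 rows per line (p,q,r fixed per line; s,t,u runs 000..111 left to right):
  rows 0-7 [p,q,r=000]: 01101100  (ones: 4)
  rows 8-15 [p,q,r=001]: 01101100  (ones: 4)
  rows 16-23 [p,q,r=010]: 01010101  (ones: 4)
  rows 24-31 [p,q,r=011]: 01101100  (ones: 4)
  rows 32-39 [p,q,r=100]: 00111001  (ones: 4)
  rows 40-47 [p,q,r=101]: 00111001  (ones: 4)
  rows 48-55 [p,q,r=110]: 00000000  (ones: 0)
  rows 56-63 [p,q,r=111]: 00111001  (ones: 4)
Disagreements = 4+4+4+4+4+4+0+4 = 28

28


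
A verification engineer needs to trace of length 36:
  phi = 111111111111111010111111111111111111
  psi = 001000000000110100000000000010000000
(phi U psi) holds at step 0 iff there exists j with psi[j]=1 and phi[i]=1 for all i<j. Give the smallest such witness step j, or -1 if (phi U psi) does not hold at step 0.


(phi U psi) at 0: need smallest j with psi[j]=1 and phi[i]=1 for all i in [0,j).
Scan from step 0:
  step 0: phi=1, psi=0 -> continue
  step 1: phi=1, psi=0 -> continue
  step 2: psi=1 and phi held for [0,2) -> witness found
Witness step = 2

2


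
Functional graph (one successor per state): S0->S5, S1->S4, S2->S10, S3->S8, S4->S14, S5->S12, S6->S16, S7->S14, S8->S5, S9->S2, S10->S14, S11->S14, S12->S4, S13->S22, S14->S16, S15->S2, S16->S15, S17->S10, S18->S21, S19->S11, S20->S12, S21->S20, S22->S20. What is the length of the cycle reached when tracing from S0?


Trace from S0 until a state repeats:
  S0 -> S5 -> S12 -> S4 -> S14 -> S16 -> S15 -> S2 -> S10 -> S14
S14 first seen at step 4, revisited at step 9.
Cycle length = 9 - 4 = 5

5


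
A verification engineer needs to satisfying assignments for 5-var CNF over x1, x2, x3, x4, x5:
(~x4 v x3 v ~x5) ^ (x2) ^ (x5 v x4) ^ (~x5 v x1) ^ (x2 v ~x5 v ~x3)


CNF with 5 clauses over 5 vars (32 assignments).
An assignment satisfies CNF iff every clause has >=1 true literal.
Check each row (bits = x1,x2,x3,x4,x5; clause T/F shown):
  row 0 [00000]: clauses=TFFTT -> 0
  row 1 [00001]: clauses=TFTFT -> 0
  row 2 [00010]: clauses=TFTTT -> 0
  row 3 [00011]: clauses=FFTFT -> 0
  row 4 [00100]: clauses=TFFTT -> 0
  row 5 [00101]: clauses=TFTFF -> 0
  row 6 [00110]: clauses=TFTTT -> 0
  row 7 [00111]: clauses=TFTFF -> 0
  row 8 [01000]: clauses=TTFTT -> 0
  row 9 [01001]: clauses=TTTFT -> 0
  row 10 [01010]: clauses=TTTTT -> 1
  row 11 [01011]: clauses=FTTFT -> 0
  row 12 [01100]: clauses=TTFTT -> 0
  row 13 [01101]: clauses=TTTFT -> 0
  row 14 [01110]: clauses=TTTTT -> 1
  row 15 [01111]: clauses=TTTFT -> 0
  row 16 [10000]: clauses=TFFTT -> 0
  row 17 [10001]: clauses=TFTTT -> 0
  row 18 [10010]: clauses=TFTTT -> 0
  row 19 [10011]: clauses=FFTTT -> 0
  row 20 [10100]: clauses=TFFTT -> 0
  row 21 [10101]: clauses=TFTTF -> 0
  row 22 [10110]: clauses=TFTTT -> 0
  row 23 [10111]: clauses=TFTTF -> 0
  row 24 [11000]: clauses=TTFTT -> 0
  row 25 [11001]: clauses=TTTTT -> 1
  row 26 [11010]: clauses=TTTTT -> 1
  row 27 [11011]: clauses=FTTTT -> 0
  row 28 [11100]: clauses=TTFTT -> 0
  row 29 [11101]: clauses=TTTTT -> 1
  row 30 [11110]: clauses=TTTTT -> 1
  row 31 [11111]: clauses=TTTTT -> 1
Full result column, 8 rows per line (x1,x2 fixed per line; x3,x4,x5 runs 000..111 left to right):
  rows 0-7 [x1,x2=00]: 00000000  (ones: 0)
  rows 8-15 [x1,x2=01]: 00100010  (ones: 2)
  rows 16-23 [x1,x2=10]: 00000000  (ones: 0)
  rows 24-31 [x1,x2=11]: 01100111  (ones: 5)
Satisfying assignments = 0+2+0+5 = 7

7


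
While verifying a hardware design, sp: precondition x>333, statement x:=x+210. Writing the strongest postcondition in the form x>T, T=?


Formula: sp(P, x:=E) = exists old_x. (x = E[old_x/x]) AND P[old_x/x] (old_x is the value of x before the assignment; eliminate old_x by solving x = E[old_x/x] for old_x)
Step 1: Precondition P: x>333, i.e. old_x > 333
Step 2: Assignment gives x = old_x + 210, so old_x = x - 210
Step 3: Substitute into P: x - 210 > 333
Step 4: Simplify: x > 333+210 = 543

543


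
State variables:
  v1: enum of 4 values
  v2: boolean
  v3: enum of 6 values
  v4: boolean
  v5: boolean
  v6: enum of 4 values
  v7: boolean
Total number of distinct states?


State space = product of domain sizes of all variables.
Domain sizes:
  v1 (enum of 4 values): 4
  v2 (boolean): 2
  v3 (enum of 6 values): 6
  v4 (boolean): 2
  v5 (boolean): 2
  v6 (enum of 4 values): 4
  v7 (boolean): 2
Product = 4 * 2 * 6 * 2 * 2 * 4 * 2 = 1536

1536


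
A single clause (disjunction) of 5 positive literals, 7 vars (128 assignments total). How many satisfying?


Step 1: Total=2^7=128
Step 2: Unsat when all 5 false: 2^2=4
Step 3: Sat=128-4=124

124


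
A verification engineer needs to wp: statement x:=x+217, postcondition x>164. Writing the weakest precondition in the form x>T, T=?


Formula: wp(x:=E, P) = P[E/x] (substitute E for x in postcondition)
Step 1: Postcondition: x>164
Step 2: Substitute x+217 for x: x+217>164
Step 3: Solve for x: x > 164-217 = -53

-53


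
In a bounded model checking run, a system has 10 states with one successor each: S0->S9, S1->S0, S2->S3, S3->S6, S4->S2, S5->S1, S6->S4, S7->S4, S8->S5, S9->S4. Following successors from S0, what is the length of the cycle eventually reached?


Trace from S0 until a state repeats:
  S0 -> S9 -> S4 -> S2 -> S3 -> S6 -> S4
S4 first seen at step 2, revisited at step 6.
Cycle length = 6 - 2 = 4

4


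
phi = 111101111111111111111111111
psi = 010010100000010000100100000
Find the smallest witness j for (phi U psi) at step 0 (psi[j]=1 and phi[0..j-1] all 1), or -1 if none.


(phi U psi) at 0: need smallest j with psi[j]=1 and phi[i]=1 for all i in [0,j).
Scan from step 0:
  step 0: phi=1, psi=0 -> continue
  step 1: psi=1 and phi held for [0,1) -> witness found
Witness step = 1

1


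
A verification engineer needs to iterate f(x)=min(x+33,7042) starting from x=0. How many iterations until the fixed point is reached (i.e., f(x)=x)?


Step 1: x=0, cap=7042, increment=33
Step 2: x grows by 33 each step until capped at 7042; fixed point is x=7042
Step 3: iterations = ceil(7042/33) = 214

214


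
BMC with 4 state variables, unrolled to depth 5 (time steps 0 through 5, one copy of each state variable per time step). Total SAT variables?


BMC unrolls to depth k, creating one copy of each state var for steps 0..k.
Step count = 5 + 1 = 6 (steps 0 through 5)
Vars per step = 4
Total = 4 * 6 = 24

24


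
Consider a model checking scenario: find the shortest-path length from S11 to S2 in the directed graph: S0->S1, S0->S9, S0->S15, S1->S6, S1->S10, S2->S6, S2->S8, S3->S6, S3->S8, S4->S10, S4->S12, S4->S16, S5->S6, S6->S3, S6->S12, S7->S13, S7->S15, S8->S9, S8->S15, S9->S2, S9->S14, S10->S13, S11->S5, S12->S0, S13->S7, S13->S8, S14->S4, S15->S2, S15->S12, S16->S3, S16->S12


BFS layer-by-layer from S11:
  dist 0: {S11}
  dist 1: {S5}
  dist 2: {S6}
  dist 3: {S3, S12}
  dist 4: {S0, S8}
  dist 5: {S1, S9, S15}
  dist 6: {S2, S10, S14}
  -> S2 reached at distance 6
Shortest path length = 6

6


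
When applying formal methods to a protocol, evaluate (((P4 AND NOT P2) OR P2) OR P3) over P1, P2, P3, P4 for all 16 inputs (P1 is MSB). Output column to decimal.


Formula: (((P4 AND NOT P2) OR P2) OR P3) over P1, P2, P3, P4 (16 rows)
Evaluate each row (bits = P1,P2,P3,P4, MSB first):
  row 0 [0000]: (((0 AND NOT 0) OR 0) OR 0) -> 0
  row 1 [0001]: (((1 AND NOT 0) OR 0) OR 0) -> 1
  row 2 [0010]: (((0 AND NOT 0) OR 0) OR 1) -> 1
  row 3 [0011]: (((1 AND NOT 0) OR 0) OR 1) -> 1
  row 4 [0100]: (((0 AND NOT 1) OR 1) OR 0) -> 1
  row 5 [0101]: (((1 AND NOT 1) OR 1) OR 0) -> 1
  row 6 [0110]: (((0 AND NOT 1) OR 1) OR 1) -> 1
  row 7 [0111]: (((1 AND NOT 1) OR 1) OR 1) -> 1
  row 8 [1000]: (((0 AND NOT 0) OR 0) OR 0) -> 0
  row 9 [1001]: (((1 AND NOT 0) OR 0) OR 0) -> 1
  row 10 [1010]: (((0 AND NOT 0) OR 0) OR 1) -> 1
  row 11 [1011]: (((1 AND NOT 0) OR 0) OR 1) -> 1
  row 12 [1100]: (((0 AND NOT 1) OR 1) OR 0) -> 1
  row 13 [1101]: (((1 AND NOT 1) OR 1) OR 0) -> 1
  row 14 [1110]: (((0 AND NOT 1) OR 1) OR 1) -> 1
  row 15 [1111]: (((1 AND NOT 1) OR 1) OR 1) -> 1
Full result column, 4 rows per line (P1,P2 fixed per line; P3,P4 runs 00..11 left to right):
  rows 0-3 [P1,P2=00]: 0111  = hex 7
  rows 4-7 [P1,P2=01]: 1111  = hex F
  rows 8-11 [P1,P2=10]: 0111  = hex 7
  rows 12-15 [P1,P2=11]: 1111  = hex F
Output column (row 0 .. row 15) = 0111111101111111
Output column grouped in 4s = 0111 1111 0111 1111 = 0x7F7F
Convert to decimal digit by digit (value = value*16 + digit):
  7 -> 7
  7*16 + 15 (F) = 127
  127*16 + 7 = 2039
  2039*16 + 15 (F) = 32639
Decimal = 32639

32639


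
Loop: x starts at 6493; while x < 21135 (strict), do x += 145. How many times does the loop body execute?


Step 1: x goes from 6493 toward 21135 by 145; the body runs while x<21135, so iterations = ceil((bound-start)/step)
Step 2: Distance=14642
Step 3: ceil(14642/145)=101

101


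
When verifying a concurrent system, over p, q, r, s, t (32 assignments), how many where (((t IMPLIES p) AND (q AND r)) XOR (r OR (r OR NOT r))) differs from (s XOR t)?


F1 = (((t IMPLIES p) AND (q AND r)) XOR (r OR (r OR NOT r)))
F2 = (s XOR t)
Evaluate both on each of 32 rows (bits = p,q,r,s,t):
  row 0 [00000]: F1=1 F2=0 (differ) -> 1
  row 1 [00001]: F1=1 F2=1 -> 0
  row 2 [00010]: F1=1 F2=1 -> 0
  row 3 [00011]: F1=1 F2=0 (differ) -> 1
  row 4 [00100]: F1=1 F2=0 (differ) -> 1
  row 5 [00101]: F1=1 F2=1 -> 0
  row 6 [00110]: F1=1 F2=1 -> 0
  row 7 [00111]: F1=1 F2=0 (differ) -> 1
  row 8 [01000]: F1=1 F2=0 (differ) -> 1
  row 9 [01001]: F1=1 F2=1 -> 0
  row 10 [01010]: F1=1 F2=1 -> 0
  row 11 [01011]: F1=1 F2=0 (differ) -> 1
  row 12 [01100]: F1=0 F2=0 -> 0
  row 13 [01101]: F1=1 F2=1 -> 0
  row 14 [01110]: F1=0 F2=1 (differ) -> 1
  row 15 [01111]: F1=1 F2=0 (differ) -> 1
  row 16 [10000]: F1=1 F2=0 (differ) -> 1
  row 17 [10001]: F1=1 F2=1 -> 0
  row 18 [10010]: F1=1 F2=1 -> 0
  row 19 [10011]: F1=1 F2=0 (differ) -> 1
  row 20 [10100]: F1=1 F2=0 (differ) -> 1
  row 21 [10101]: F1=1 F2=1 -> 0
  row 22 [10110]: F1=1 F2=1 -> 0
  row 23 [10111]: F1=1 F2=0 (differ) -> 1
  row 24 [11000]: F1=1 F2=0 (differ) -> 1
  row 25 [11001]: F1=1 F2=1 -> 0
  row 26 [11010]: F1=1 F2=1 -> 0
  row 27 [11011]: F1=1 F2=0 (differ) -> 1
  row 28 [11100]: F1=0 F2=0 -> 0
  row 29 [11101]: F1=0 F2=1 (differ) -> 1
  row 30 [11110]: F1=0 F2=1 (differ) -> 1
  row 31 [11111]: F1=0 F2=0 -> 0
Full result column, 8 rows per line (p,q fixed per line; r,s,t runs 000..111 left to right):
  rows 0-7 [p,q=00]: 10011001  (ones: 4)
  rows 8-15 [p,q=01]: 10010011  (ones: 4)
  rows 16-23 [p,q=10]: 10011001  (ones: 4)
  rows 24-31 [p,q=11]: 10010110  (ones: 4)
Disagreements = 4+4+4+4 = 16

16


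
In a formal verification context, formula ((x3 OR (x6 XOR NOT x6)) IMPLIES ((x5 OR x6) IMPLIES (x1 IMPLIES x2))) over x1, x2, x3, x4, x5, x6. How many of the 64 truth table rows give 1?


Formula: ((x3 OR (x6 XOR NOT x6)) IMPLIES ((x5 OR x6) IMPLIES (x1 IMPLIES x2))) over 6 vars (64 rows)
Evaluate each row (x1, x2, x3, x4, x5, x6 as bits, MSB first):
  row 0 [000000]: ((0 OR (0 XOR NOT 0)) IMPLIES ((0 OR 0) IMPLIES (0 IMPLIES 0))) -> 1
  row 1 [000001]: ((0 OR (1 XOR NOT 1)) IMPLIES ((0 OR 1) IMPLIES (0 IMPLIES 0))) -> 1
  row 2 [000010]: ((0 OR (0 XOR NOT 0)) IMPLIES ((1 OR 0) IMPLIES (0 IMPLIES 0))) -> 1
  row 3 [000011]: ((0 OR (1 XOR NOT 1)) IMPLIES ((1 OR 1) IMPLIES (0 IMPLIES 0))) -> 1
  row 4 [000100]: ((0 OR (0 XOR NOT 0)) IMPLIES ((0 OR 0) IMPLIES (0 IMPLIES 0))) -> 1
  (every remaining row is evaluated the same way; all 64 results are listed next)
Full result column, 8 rows per line (x1,x2,x3 fixed per line; x4,x5,x6 runs 000..111 left to right):
  rows 0-7 [x1,x2,x3=000]: 11111111  (ones: 8)
  rows 8-15 [x1,x2,x3=001]: 11111111  (ones: 8)
  rows 16-23 [x1,x2,x3=010]: 11111111  (ones: 8)
  rows 24-31 [x1,x2,x3=011]: 11111111  (ones: 8)
  rows 32-39 [x1,x2,x3=100]: 10001000  (ones: 2)
  rows 40-47 [x1,x2,x3=101]: 10001000  (ones: 2)
  rows 48-55 [x1,x2,x3=110]: 11111111  (ones: 8)
  rows 56-63 [x1,x2,x3=111]: 11111111  (ones: 8)
Count of 1-rows = 8+8+8+8+2+2+8+8 = 52

52


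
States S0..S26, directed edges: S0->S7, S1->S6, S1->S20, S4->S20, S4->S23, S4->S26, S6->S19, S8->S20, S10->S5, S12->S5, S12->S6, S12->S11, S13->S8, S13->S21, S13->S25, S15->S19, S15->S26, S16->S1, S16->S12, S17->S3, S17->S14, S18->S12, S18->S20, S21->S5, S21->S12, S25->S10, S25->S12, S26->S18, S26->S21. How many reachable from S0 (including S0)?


BFS from S0:
  layer 0: {S0}
  layer 1: {S7}
Reachable set: {S0, S7}
Count = 2

2


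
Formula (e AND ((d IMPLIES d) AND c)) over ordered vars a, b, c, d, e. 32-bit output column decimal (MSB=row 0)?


Formula: (e AND ((d IMPLIES d) AND c)) over a, b, c, d, e (32 rows)
Evaluate each row (bits = a,b,c,d,e, MSB first):
  row 0 [00000]: (0 AND ((0 IMPLIES 0) AND 0)) -> 0
  row 1 [00001]: (1 AND ((0 IMPLIES 0) AND 0)) -> 0
  row 2 [00010]: (0 AND ((1 IMPLIES 1) AND 0)) -> 0
  row 3 [00011]: (1 AND ((1 IMPLIES 1) AND 0)) -> 0
  row 4 [00100]: (0 AND ((0 IMPLIES 0) AND 1)) -> 0
  row 5 [00101]: (1 AND ((0 IMPLIES 0) AND 1)) -> 1
  row 6 [00110]: (0 AND ((1 IMPLIES 1) AND 1)) -> 0
  row 7 [00111]: (1 AND ((1 IMPLIES 1) AND 1)) -> 1
  row 8 [01000]: (0 AND ((0 IMPLIES 0) AND 0)) -> 0
  row 9 [01001]: (1 AND ((0 IMPLIES 0) AND 0)) -> 0
  row 10 [01010]: (0 AND ((1 IMPLIES 1) AND 0)) -> 0
  row 11 [01011]: (1 AND ((1 IMPLIES 1) AND 0)) -> 0
  row 12 [01100]: (0 AND ((0 IMPLIES 0) AND 1)) -> 0
  row 13 [01101]: (1 AND ((0 IMPLIES 0) AND 1)) -> 1
  row 14 [01110]: (0 AND ((1 IMPLIES 1) AND 1)) -> 0
  row 15 [01111]: (1 AND ((1 IMPLIES 1) AND 1)) -> 1
  row 16 [10000]: (0 AND ((0 IMPLIES 0) AND 0)) -> 0
  row 17 [10001]: (1 AND ((0 IMPLIES 0) AND 0)) -> 0
  row 18 [10010]: (0 AND ((1 IMPLIES 1) AND 0)) -> 0
  row 19 [10011]: (1 AND ((1 IMPLIES 1) AND 0)) -> 0
  row 20 [10100]: (0 AND ((0 IMPLIES 0) AND 1)) -> 0
  row 21 [10101]: (1 AND ((0 IMPLIES 0) AND 1)) -> 1
  row 22 [10110]: (0 AND ((1 IMPLIES 1) AND 1)) -> 0
  row 23 [10111]: (1 AND ((1 IMPLIES 1) AND 1)) -> 1
  row 24 [11000]: (0 AND ((0 IMPLIES 0) AND 0)) -> 0
  row 25 [11001]: (1 AND ((0 IMPLIES 0) AND 0)) -> 0
  row 26 [11010]: (0 AND ((1 IMPLIES 1) AND 0)) -> 0
  row 27 [11011]: (1 AND ((1 IMPLIES 1) AND 0)) -> 0
  row 28 [11100]: (0 AND ((0 IMPLIES 0) AND 1)) -> 0
  row 29 [11101]: (1 AND ((0 IMPLIES 0) AND 1)) -> 1
  row 30 [11110]: (0 AND ((1 IMPLIES 1) AND 1)) -> 0
  row 31 [11111]: (1 AND ((1 IMPLIES 1) AND 1)) -> 1
Full result column, 4 rows per line (a,b,c fixed per line; d,e runs 00..11 left to right):
  rows 0-3 [a,b,c=000]: 0000  = hex 0
  rows 4-7 [a,b,c=001]: 0101  = hex 5
  rows 8-11 [a,b,c=010]: 0000  = hex 0
  rows 12-15 [a,b,c=011]: 0101  = hex 5
  rows 16-19 [a,b,c=100]: 0000  = hex 0
  rows 20-23 [a,b,c=101]: 0101  = hex 5
  rows 24-27 [a,b,c=110]: 0000  = hex 0
  rows 28-31 [a,b,c=111]: 0101  = hex 5
Output column (row 0 .. row 31) = 00000101000001010000010100000101
Output column grouped in 4s = 0000 0101 0000 0101 0000 0101 0000 0101 = 0x05050505
Convert to decimal digit by digit (value = value*16 + digit):
  0 -> 0
  0*16 + 5 = 5
  5*16 + 0 = 80
  80*16 + 5 = 1285
  1285*16 + 0 = 20560
  20560*16 + 5 = 328965
  328965*16 + 0 = 5263440
  5263440*16 + 5 = 84215045
Decimal = 84215045

84215045


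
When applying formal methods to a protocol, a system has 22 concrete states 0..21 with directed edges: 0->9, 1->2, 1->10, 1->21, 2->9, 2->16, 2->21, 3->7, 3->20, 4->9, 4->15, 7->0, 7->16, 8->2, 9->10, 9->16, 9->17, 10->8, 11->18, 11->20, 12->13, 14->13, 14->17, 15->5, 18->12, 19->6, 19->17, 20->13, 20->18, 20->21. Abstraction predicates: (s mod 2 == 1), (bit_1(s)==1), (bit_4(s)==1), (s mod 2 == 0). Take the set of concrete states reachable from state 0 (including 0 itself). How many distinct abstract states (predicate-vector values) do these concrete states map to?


BFS from 0:
Concrete reachable: {0, 2, 8, 9, 10, 16, 17, 21}
Abstract via predicates (s mod 2 == 1), (bit_1(s)==1), (bit_4(s)==1), (s mod 2 == 0):
  (0,0,0,1) <- {0, 8}
  (0,0,1,1) <- {16}
  (0,1,0,1) <- {2, 10}
  (1,0,0,0) <- {9}
  (1,0,1,0) <- {17, 21}
Distinct abstract states = 5

5


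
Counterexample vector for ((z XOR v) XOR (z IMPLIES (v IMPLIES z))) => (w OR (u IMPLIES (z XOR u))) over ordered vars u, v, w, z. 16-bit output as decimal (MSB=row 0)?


F1 = ((z XOR v) XOR (z IMPLIES (v IMPLIES z)))
F2 = (w OR (u IMPLIES (z XOR u)))
Counterexample to F1=>F2 is where F1=1 and F2=0.
Evaluate each row (bits = u,v,w,z, MSB first):
  row 0 [0000]: F1=1 F2=1 -> F1&~F2 -> 0
  row 1 [0001]: F1=0 F2=1 -> F1&~F2 -> 0
  row 2 [0010]: F1=1 F2=1 -> F1&~F2 -> 0
  row 3 [0011]: F1=0 F2=1 -> F1&~F2 -> 0
  row 4 [0100]: F1=0 F2=1 -> F1&~F2 -> 0
  row 5 [0101]: F1=1 F2=1 -> F1&~F2 -> 0
  row 6 [0110]: F1=0 F2=1 -> F1&~F2 -> 0
  row 7 [0111]: F1=1 F2=1 -> F1&~F2 -> 0
  row 8 [1000]: F1=1 F2=1 -> F1&~F2 -> 0
  row 9 [1001]: F1=0 F2=0 -> F1&~F2 -> 0
  row 10 [1010]: F1=1 F2=1 -> F1&~F2 -> 0
  row 11 [1011]: F1=0 F2=1 -> F1&~F2 -> 0
  row 12 [1100]: F1=0 F2=1 -> F1&~F2 -> 0
  row 13 [1101]: F1=1 F2=0 -> F1&~F2 -> 1
  row 14 [1110]: F1=0 F2=1 -> F1&~F2 -> 0
  row 15 [1111]: F1=1 F2=1 -> F1&~F2 -> 0
Full result column, 4 rows per line (u,v fixed per line; w,z runs 00..11 left to right):
  rows 0-3 [u,v=00]: 0000  = hex 0
  rows 4-7 [u,v=01]: 0000  = hex 0
  rows 8-11 [u,v=10]: 0000  = hex 0
  rows 12-15 [u,v=11]: 0100  = hex 4
Counterexample vector (row 0 .. row 15) = 0000000000000100
Output column grouped in 4s = 0000 0000 0000 0100 = 0x0004
Convert to decimal digit by digit (value = value*16 + digit):
  0 -> 0
  0*16 + 0 = 0
  0*16 + 0 = 0
  0*16 + 4 = 4
Decimal = 4

4


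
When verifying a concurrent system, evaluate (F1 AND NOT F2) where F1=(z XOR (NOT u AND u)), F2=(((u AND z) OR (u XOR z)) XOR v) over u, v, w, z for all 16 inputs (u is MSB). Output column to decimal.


F1 = (z XOR (NOT u AND u))
F2 = (((u AND z) OR (u XOR z)) XOR v)
Counterexample to F1=>F2 is where F1=1 and F2=0.
Evaluate each row (bits = u,v,w,z, MSB first):
  row 0 [0000]: F1=0 F2=0 -> F1&~F2 -> 0
  row 1 [0001]: F1=1 F2=1 -> F1&~F2 -> 0
  row 2 [0010]: F1=0 F2=0 -> F1&~F2 -> 0
  row 3 [0011]: F1=1 F2=1 -> F1&~F2 -> 0
  row 4 [0100]: F1=0 F2=1 -> F1&~F2 -> 0
  row 5 [0101]: F1=1 F2=0 -> F1&~F2 -> 1
  row 6 [0110]: F1=0 F2=1 -> F1&~F2 -> 0
  row 7 [0111]: F1=1 F2=0 -> F1&~F2 -> 1
  row 8 [1000]: F1=0 F2=1 -> F1&~F2 -> 0
  row 9 [1001]: F1=1 F2=1 -> F1&~F2 -> 0
  row 10 [1010]: F1=0 F2=1 -> F1&~F2 -> 0
  row 11 [1011]: F1=1 F2=1 -> F1&~F2 -> 0
  row 12 [1100]: F1=0 F2=0 -> F1&~F2 -> 0
  row 13 [1101]: F1=1 F2=0 -> F1&~F2 -> 1
  row 14 [1110]: F1=0 F2=0 -> F1&~F2 -> 0
  row 15 [1111]: F1=1 F2=0 -> F1&~F2 -> 1
Full result column, 4 rows per line (u,v fixed per line; w,z runs 00..11 left to right):
  rows 0-3 [u,v=00]: 0000  = hex 0
  rows 4-7 [u,v=01]: 0101  = hex 5
  rows 8-11 [u,v=10]: 0000  = hex 0
  rows 12-15 [u,v=11]: 0101  = hex 5
Counterexample vector (row 0 .. row 15) = 0000010100000101
Output column grouped in 4s = 0000 0101 0000 0101 = 0x0505
Convert to decimal digit by digit (value = value*16 + digit):
  0 -> 0
  0*16 + 5 = 5
  5*16 + 0 = 80
  80*16 + 5 = 1285
Decimal = 1285

1285


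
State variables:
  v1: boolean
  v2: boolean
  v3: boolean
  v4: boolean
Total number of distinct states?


State space = product of domain sizes of all variables.
Domain sizes:
  v1 (boolean): 2
  v2 (boolean): 2
  v3 (boolean): 2
  v4 (boolean): 2
Product = 2 * 2 * 2 * 2 = 16

16


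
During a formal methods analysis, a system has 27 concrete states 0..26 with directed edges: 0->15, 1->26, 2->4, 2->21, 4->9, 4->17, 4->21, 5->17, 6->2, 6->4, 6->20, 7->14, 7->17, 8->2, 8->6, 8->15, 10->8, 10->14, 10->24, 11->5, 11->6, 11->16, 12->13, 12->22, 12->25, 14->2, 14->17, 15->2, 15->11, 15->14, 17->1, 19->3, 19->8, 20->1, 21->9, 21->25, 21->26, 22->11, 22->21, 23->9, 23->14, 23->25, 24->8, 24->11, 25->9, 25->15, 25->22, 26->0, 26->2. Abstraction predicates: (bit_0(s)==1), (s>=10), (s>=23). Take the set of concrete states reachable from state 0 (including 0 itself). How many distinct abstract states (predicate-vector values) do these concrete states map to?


BFS from 0:
Concrete reachable: {0, 1, 2, 4, 5, 6, 9, 11, 14, 15, 16, 17, 20, 21, 22, 25, 26}
Abstract via predicates (bit_0(s)==1), (s>=10), (s>=23):
  (0,0,0) <- {0, 2, 4, 6}
  (0,1,0) <- {14, 16, 20, 22}
  (0,1,1) <- {26}
  (1,0,0) <- {1, 5, 9}
  (1,1,0) <- {11, 15, 17, 21}
  (1,1,1) <- {25}
Distinct abstract states = 6

6
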